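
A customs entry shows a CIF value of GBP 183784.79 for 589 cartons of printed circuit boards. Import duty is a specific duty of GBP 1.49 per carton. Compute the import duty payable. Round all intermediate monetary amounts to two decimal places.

Import duty = 589 × 1.49 = 877.61

Import duty: GBP 877.61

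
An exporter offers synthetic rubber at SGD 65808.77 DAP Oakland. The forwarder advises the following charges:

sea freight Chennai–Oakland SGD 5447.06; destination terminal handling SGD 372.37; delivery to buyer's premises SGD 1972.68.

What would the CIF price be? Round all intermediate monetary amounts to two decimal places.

Not relevant to the conversion: freight — on the seller under both DAP and CIF; already in the DAP price and stays in the CIF price.
From DAP to CIF, the seller no longer bears: destination terminal, delivery.
CIF price = 65808.77 − 372.37 − 1972.68 = 63463.72

CIF price: SGD 63463.72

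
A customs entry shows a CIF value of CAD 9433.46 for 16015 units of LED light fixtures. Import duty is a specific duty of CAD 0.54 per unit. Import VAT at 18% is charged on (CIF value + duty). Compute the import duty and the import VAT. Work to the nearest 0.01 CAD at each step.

Import duty = 16015 × 0.54 = 8648.10
VAT base = CIF + duty = 9433.46 + 8648.10 = 18081.56
Import VAT = 18081.56 × 18% = 3254.68

Import duty: CAD 8648.10; import VAT: CAD 3254.68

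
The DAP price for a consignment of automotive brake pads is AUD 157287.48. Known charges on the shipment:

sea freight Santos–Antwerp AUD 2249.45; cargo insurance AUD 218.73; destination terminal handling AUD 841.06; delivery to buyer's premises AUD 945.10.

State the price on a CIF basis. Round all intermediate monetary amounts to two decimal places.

Not relevant to the conversion: freight, insurance — on the seller under both DAP and CIF; already in the DAP price and stays in the CIF price.
From DAP to CIF, the seller no longer bears: destination terminal, delivery.
CIF price = 157287.48 − 841.06 − 945.10 = 155501.32

CIF price: AUD 155501.32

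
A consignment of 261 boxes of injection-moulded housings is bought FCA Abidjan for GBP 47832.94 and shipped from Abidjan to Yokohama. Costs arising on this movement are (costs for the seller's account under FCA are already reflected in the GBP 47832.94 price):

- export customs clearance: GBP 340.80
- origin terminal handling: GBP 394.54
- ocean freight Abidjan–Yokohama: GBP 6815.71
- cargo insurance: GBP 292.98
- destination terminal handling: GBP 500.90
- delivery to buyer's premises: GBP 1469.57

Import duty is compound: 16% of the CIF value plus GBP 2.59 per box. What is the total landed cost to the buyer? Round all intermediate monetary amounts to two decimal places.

Total landed cost: GBP 66836.42

FCA: the seller delivers export-cleared goods to the carrier; the buyer bears costs from that point.
Already in the invoice (seller's account under FCA): export clearance — exclude.
CIF value = FCA price + origin terminal + freight + insurance = 47832.94 + 394.54 + 6815.71 + 292.98 = 55336.17
Ad valorem component: 55336.17 × 16% = 8853.79
Specific component: 261 × 2.59 = 675.99
Import duty = 8853.79 + 675.99 = 9529.78
Buyer bears: origin terminal 394.54 + freight 6815.71 + insurance 292.98 + destination terminal 500.90 + delivery 1469.57 + duty 9529.78 = 19003.48
Landed cost = invoice 47832.94 + 19003.48 = 66836.42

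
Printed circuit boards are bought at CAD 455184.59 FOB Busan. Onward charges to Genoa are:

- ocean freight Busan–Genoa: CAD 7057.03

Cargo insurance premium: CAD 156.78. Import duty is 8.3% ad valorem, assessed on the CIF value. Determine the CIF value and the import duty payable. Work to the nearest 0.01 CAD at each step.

CIF value: CAD 462398.40; import duty: CAD 38379.07

CIF = FOB price + freight + insurance
CIF = 455184.59 + 7057.03 + 156.78 = 462398.40
Import duty = 462398.40 × 8.3% = 38379.07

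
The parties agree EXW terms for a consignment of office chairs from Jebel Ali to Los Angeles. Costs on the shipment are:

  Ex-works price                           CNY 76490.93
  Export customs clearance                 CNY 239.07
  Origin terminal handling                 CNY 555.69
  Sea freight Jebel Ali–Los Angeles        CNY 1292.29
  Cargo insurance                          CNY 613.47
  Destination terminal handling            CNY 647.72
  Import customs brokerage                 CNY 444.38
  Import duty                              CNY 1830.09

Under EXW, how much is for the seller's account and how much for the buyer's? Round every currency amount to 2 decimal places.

Seller: CNY 76490.93; buyer: CNY 5622.71

EXW: the seller makes goods available at their premises; the buyer bears all onward costs.
Seller's account: goods 76490.93 = 76490.93
Buyer's account: export clearance 239.07 + origin terminal 555.69 + freight 1292.29 + insurance 613.47 + destination terminal 647.72 + brokerage 444.38 + duty 1830.09 = 5622.71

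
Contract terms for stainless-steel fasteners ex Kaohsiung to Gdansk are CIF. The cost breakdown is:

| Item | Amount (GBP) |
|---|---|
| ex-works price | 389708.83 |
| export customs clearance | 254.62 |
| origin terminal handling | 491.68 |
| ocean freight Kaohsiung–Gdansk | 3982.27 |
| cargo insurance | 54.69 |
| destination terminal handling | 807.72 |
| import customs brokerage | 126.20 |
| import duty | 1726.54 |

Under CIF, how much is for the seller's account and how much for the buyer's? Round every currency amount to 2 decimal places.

Seller: GBP 394492.09; buyer: GBP 2660.46

CIF: the seller pays costs through ocean freight and marine insurance to the destination port.
Seller's account: goods 389708.83 + export clearance 254.62 + origin terminal 491.68 + freight 3982.27 + insurance 54.69 = 394492.09
Buyer's account: destination terminal 807.72 + brokerage 126.20 + duty 1726.54 = 2660.46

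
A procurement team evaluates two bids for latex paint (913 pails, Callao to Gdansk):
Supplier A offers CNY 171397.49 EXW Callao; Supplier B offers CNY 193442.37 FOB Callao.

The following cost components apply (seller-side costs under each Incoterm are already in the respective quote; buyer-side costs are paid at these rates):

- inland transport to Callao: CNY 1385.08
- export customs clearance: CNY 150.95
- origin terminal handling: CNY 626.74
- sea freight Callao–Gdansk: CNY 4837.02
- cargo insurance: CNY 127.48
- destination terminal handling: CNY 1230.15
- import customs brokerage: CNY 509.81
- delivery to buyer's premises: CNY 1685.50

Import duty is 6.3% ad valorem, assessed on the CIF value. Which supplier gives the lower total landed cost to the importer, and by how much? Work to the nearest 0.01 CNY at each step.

Supplier A is cheaper by CNY 21134.68

Supplier A (EXW):
CIF value = EXW price + inland to port + export clearance + origin terminal + freight + insurance = 171397.49 + 1385.08 + 150.95 + 626.74 + 4837.02 + 127.48 = 178524.76
Import duty = 178524.76 × 6.3% = 11247.06
Buyer bears (A): 1385.08 + 150.95 + 626.74 + 4837.02 + 127.48 + 1230.15 + 509.81 + 1685.50 = 10552.73
Landed cost (A) = invoice 171397.49 + 10552.73 + duty 11247.06 = 193197.28
Supplier B (FOB):
CIF value = FOB price + freight + insurance = 193442.37 + 4837.02 + 127.48 = 198406.87
Import duty = 198406.87 × 6.3% = 12499.63
Buyer bears (B): 4837.02 + 127.48 + 1230.15 + 509.81 + 1685.50 = 8389.96
Landed cost (B) = invoice 193442.37 + 8389.96 + duty 12499.63 = 214331.96
Difference = |193197.28 − 214331.96| = 21134.68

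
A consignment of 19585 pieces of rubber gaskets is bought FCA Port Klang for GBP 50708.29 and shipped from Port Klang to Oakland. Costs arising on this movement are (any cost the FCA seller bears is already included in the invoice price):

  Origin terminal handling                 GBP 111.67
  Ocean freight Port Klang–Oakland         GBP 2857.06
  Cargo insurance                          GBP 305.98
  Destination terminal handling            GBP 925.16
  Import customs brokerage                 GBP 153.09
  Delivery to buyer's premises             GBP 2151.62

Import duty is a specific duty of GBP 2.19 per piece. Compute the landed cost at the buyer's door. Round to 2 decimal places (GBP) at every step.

Total landed cost: GBP 100104.02

FCA: the seller delivers export-cleared goods to the carrier; the buyer bears costs from that point.
CIF value = FCA price + origin terminal + freight + insurance = 50708.29 + 111.67 + 2857.06 + 305.98 = 53983.00
Import duty = 19585 × 2.19 = 42891.15
Buyer bears: origin terminal 111.67 + freight 2857.06 + insurance 305.98 + destination terminal 925.16 + brokerage 153.09 + delivery 2151.62 + duty 42891.15 = 49395.73
Landed cost = invoice 50708.29 + 49395.73 = 100104.02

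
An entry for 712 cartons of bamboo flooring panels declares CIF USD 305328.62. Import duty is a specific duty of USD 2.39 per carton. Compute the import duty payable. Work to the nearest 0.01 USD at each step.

Import duty: USD 1701.68

Import duty = 712 × 2.39 = 1701.68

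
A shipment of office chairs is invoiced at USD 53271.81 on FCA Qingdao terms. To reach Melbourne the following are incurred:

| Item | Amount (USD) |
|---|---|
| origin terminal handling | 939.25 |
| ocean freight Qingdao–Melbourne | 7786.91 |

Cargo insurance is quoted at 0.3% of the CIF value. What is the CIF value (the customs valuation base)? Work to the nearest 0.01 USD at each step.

Let C be the CIF value. C = FCA price + pre-shipment costs + freight + 0.3% × C
C − 0.3% × C = 53271.81 + 939.25 + 7786.91
0.997 × C = 61997.97
C = 61997.97 / 0.997 = 62184.52
Insurance premium = 0.3% × 62184.52 = 186.55

CIF value: USD 62184.52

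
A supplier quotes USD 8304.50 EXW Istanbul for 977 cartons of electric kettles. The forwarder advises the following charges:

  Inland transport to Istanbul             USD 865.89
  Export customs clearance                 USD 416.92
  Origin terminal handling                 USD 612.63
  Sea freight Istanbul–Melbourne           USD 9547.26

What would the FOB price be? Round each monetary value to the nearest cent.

Not relevant to the conversion: freight — on the buyer under both terms; not part of either seller's price.
From EXW to FOB, the seller additionally bears: inland to port, export clearance, origin terminal.
FOB price = 8304.50 + 865.89 + 416.92 + 612.63 = 10199.94

FOB price: USD 10199.94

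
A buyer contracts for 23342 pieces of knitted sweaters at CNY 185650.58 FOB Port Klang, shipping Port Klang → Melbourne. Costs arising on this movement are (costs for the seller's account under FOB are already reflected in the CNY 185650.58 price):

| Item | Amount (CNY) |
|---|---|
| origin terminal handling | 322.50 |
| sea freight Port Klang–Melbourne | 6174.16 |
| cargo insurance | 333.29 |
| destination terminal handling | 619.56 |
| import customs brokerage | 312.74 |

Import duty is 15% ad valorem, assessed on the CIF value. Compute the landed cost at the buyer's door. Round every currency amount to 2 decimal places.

FOB: the seller bears costs until goods are on board at the origin port; the buyer bears freight, insurance and all costs thereafter.
Already in the invoice (seller's account under FOB): origin terminal — exclude.
CIF value = FOB price + freight + insurance = 185650.58 + 6174.16 + 333.29 = 192158.03
Import duty = 192158.03 × 15% = 28823.70
Buyer bears: freight 6174.16 + insurance 333.29 + destination terminal 619.56 + brokerage 312.74 + duty 28823.70 = 36263.45
Landed cost = invoice 185650.58 + 36263.45 = 221914.03

Total landed cost: CNY 221914.03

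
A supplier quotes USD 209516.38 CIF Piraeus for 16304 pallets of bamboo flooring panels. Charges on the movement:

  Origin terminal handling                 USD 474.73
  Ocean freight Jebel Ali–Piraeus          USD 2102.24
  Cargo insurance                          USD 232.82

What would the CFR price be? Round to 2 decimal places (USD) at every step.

CFR price: USD 209283.56

Not relevant to the conversion: origin terminal, freight — on the seller under both CIF and CFR; already in the CIF price and stays in the CFR price.
From CIF to CFR, the seller no longer bears: insurance.
CFR price = 209516.38 − 232.82 = 209283.56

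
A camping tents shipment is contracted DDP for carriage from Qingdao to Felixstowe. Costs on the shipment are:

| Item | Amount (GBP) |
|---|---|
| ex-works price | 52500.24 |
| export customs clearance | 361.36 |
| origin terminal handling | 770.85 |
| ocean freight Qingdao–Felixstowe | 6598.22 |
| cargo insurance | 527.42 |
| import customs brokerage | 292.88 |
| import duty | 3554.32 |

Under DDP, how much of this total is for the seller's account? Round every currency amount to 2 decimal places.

DDP: the seller bears all costs including import duty.
Seller's account: goods 52500.24 + export clearance 361.36 + origin terminal 770.85 + freight 6598.22 + insurance 527.42 + brokerage 292.88 + duty 3554.32 = 64605.29
Buyer's account: 0.00

Seller's account: GBP 64605.29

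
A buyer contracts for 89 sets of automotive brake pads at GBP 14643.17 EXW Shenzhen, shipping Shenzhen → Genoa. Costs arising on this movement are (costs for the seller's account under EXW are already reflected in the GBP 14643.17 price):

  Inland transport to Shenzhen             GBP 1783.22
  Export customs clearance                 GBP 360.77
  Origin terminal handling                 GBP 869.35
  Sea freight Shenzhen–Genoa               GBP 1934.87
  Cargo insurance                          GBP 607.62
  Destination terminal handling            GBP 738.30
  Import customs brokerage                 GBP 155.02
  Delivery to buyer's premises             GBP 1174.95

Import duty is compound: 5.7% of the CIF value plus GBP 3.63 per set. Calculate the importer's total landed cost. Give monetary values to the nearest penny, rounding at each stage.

EXW: the seller makes goods available at their premises; the buyer bears all onward costs.
CIF value = EXW price + inland to port + export clearance + origin terminal + freight + insurance = 14643.17 + 1783.22 + 360.77 + 869.35 + 1934.87 + 607.62 = 20199.00
Ad valorem component: 20199.00 × 5.7% = 1151.34
Specific component: 89 × 3.63 = 323.07
Import duty = 1151.34 + 323.07 = 1474.41
Buyer bears: inland to port 1783.22 + export clearance 360.77 + origin terminal 869.35 + freight 1934.87 + insurance 607.62 + destination terminal 738.30 + brokerage 155.02 + delivery 1174.95 + duty 1474.41 = 9098.51
Landed cost = invoice 14643.17 + 9098.51 = 23741.68

Total landed cost: GBP 23741.68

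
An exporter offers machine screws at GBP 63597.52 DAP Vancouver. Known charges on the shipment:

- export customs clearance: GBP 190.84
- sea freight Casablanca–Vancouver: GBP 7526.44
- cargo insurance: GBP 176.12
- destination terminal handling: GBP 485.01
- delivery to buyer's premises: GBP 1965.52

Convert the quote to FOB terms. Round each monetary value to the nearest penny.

FOB price: GBP 53444.43

Not relevant to the conversion: export clearance — on the seller under both DAP and FOB; already in the DAP price and stays in the FOB price.
From DAP to FOB, the seller no longer bears: freight, insurance, destination terminal, delivery.
FOB price = 63597.52 − 7526.44 − 176.12 − 485.01 − 1965.52 = 53444.43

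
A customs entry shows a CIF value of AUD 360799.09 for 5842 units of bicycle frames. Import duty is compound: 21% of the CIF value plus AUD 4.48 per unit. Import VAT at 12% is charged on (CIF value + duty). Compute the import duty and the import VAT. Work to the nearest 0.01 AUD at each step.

Import duty: AUD 101939.97; import VAT: AUD 55528.69

Ad valorem component: 360799.09 × 21% = 75767.81
Specific component: 5842 × 4.48 = 26172.16
Import duty = 75767.81 + 26172.16 = 101939.97
VAT base = CIF + duty = 360799.09 + 101939.97 = 462739.06
Import VAT = 462739.06 × 12% = 55528.69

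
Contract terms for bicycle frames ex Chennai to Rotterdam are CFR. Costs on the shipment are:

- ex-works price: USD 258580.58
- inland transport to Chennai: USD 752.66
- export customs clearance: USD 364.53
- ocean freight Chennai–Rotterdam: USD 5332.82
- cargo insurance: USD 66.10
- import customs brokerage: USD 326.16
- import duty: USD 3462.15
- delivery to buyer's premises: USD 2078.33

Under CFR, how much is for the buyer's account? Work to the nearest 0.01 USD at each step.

CFR: the seller pays costs through ocean freight to the destination port, but not insurance.
Seller's account: goods 258580.58 + inland to port 752.66 + export clearance 364.53 + freight 5332.82 = 265030.59
Buyer's account: insurance 66.10 + brokerage 326.16 + duty 3462.15 + delivery 2078.33 = 5932.74

Buyer's account: USD 5932.74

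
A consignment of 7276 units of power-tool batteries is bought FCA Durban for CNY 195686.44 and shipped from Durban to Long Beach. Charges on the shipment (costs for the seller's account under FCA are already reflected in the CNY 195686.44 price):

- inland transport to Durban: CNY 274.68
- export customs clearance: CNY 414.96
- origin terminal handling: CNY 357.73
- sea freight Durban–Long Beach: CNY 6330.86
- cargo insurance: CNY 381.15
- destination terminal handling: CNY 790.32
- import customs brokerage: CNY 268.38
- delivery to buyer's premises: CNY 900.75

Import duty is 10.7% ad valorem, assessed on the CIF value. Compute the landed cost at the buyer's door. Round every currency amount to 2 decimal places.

Total landed cost: CNY 226410.54

FCA: the seller delivers export-cleared goods to the carrier; the buyer bears costs from that point.
Already in the invoice (seller's account under FCA): inland to port, export clearance — exclude.
CIF value = FCA price + origin terminal + freight + insurance = 195686.44 + 357.73 + 6330.86 + 381.15 = 202756.18
Import duty = 202756.18 × 10.7% = 21694.91
Buyer bears: origin terminal 357.73 + freight 6330.86 + insurance 381.15 + destination terminal 790.32 + brokerage 268.38 + delivery 900.75 + duty 21694.91 = 30724.10
Landed cost = invoice 195686.44 + 30724.10 = 226410.54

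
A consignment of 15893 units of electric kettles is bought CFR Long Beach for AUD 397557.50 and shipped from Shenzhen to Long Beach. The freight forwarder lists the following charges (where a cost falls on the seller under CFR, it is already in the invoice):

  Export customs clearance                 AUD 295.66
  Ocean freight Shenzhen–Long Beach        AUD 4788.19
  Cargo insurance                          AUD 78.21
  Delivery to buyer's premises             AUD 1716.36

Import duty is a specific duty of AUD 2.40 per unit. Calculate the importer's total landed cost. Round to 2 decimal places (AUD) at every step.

CFR: the seller pays costs through ocean freight to the destination port, but not insurance.
Already in the invoice (seller's account under CFR): export clearance, freight — exclude.
CIF value = CFR price + insurance = 397557.50 + 78.21 = 397635.71
Import duty = 15893 × 2.40 = 38143.20
Buyer bears: insurance 78.21 + delivery 1716.36 + duty 38143.20 = 39937.77
Landed cost = invoice 397557.50 + 39937.77 = 437495.27

Total landed cost: AUD 437495.27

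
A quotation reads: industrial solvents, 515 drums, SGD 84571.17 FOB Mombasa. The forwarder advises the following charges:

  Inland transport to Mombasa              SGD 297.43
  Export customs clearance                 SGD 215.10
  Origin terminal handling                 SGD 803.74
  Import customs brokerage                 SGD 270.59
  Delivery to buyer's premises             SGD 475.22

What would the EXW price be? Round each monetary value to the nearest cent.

Not relevant to the conversion: brokerage, delivery — on the buyer under both terms; not part of either seller's price.
From FOB to EXW, the seller no longer bears: inland to port, export clearance, origin terminal.
EXW price = 84571.17 − 297.43 − 215.10 − 803.74 = 83254.90

EXW price: SGD 83254.90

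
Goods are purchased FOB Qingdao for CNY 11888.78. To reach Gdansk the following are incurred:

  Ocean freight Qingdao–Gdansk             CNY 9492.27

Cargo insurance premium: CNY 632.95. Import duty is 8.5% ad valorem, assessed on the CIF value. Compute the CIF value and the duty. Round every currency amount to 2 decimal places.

CIF = FOB price + freight + insurance
CIF = 11888.78 + 9492.27 + 632.95 = 22014.00
Import duty = 22014.00 × 8.5% = 1871.19

CIF value: CNY 22014.00; import duty: CNY 1871.19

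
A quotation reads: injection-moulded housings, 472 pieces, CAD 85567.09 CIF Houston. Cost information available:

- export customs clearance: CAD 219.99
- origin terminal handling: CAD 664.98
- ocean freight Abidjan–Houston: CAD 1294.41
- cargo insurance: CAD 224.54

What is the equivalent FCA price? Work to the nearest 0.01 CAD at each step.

FCA price: CAD 83383.16

Not relevant to the conversion: export clearance — on the seller under both CIF and FCA; already in the CIF price and stays in the FCA price.
From CIF to FCA, the seller no longer bears: origin terminal, freight, insurance.
FCA price = 85567.09 − 664.98 − 1294.41 − 224.54 = 83383.16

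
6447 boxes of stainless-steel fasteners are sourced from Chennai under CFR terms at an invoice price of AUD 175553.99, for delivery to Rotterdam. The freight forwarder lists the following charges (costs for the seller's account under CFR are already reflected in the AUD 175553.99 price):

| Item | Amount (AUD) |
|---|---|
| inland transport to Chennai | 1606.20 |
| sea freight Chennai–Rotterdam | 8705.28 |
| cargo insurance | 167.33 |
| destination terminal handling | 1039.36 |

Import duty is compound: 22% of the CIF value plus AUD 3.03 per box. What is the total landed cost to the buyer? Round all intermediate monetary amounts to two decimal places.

Total landed cost: AUD 234953.78

CFR: the seller pays costs through ocean freight to the destination port, but not insurance.
Already in the invoice (seller's account under CFR): inland to port, freight — exclude.
CIF value = CFR price + insurance = 175553.99 + 167.33 = 175721.32
Ad valorem component: 175721.32 × 22% = 38658.69
Specific component: 6447 × 3.03 = 19534.41
Import duty = 38658.69 + 19534.41 = 58193.10
Buyer bears: insurance 167.33 + destination terminal 1039.36 + duty 58193.10 = 59399.79
Landed cost = invoice 175553.99 + 59399.79 = 234953.78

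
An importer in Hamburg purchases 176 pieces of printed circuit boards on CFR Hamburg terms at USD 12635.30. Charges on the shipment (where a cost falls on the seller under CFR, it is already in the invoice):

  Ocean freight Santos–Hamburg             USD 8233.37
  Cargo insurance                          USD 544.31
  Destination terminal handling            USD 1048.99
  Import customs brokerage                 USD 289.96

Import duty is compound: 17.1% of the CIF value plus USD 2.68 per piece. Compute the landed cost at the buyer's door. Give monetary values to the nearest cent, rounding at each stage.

Total landed cost: USD 17243.95

CFR: the seller pays costs through ocean freight to the destination port, but not insurance.
Already in the invoice (seller's account under CFR): freight — exclude.
CIF value = CFR price + insurance = 12635.30 + 544.31 = 13179.61
Ad valorem component: 13179.61 × 17.1% = 2253.71
Specific component: 176 × 2.68 = 471.68
Import duty = 2253.71 + 471.68 = 2725.39
Buyer bears: insurance 544.31 + destination terminal 1048.99 + brokerage 289.96 + duty 2725.39 = 4608.65
Landed cost = invoice 12635.30 + 4608.65 = 17243.95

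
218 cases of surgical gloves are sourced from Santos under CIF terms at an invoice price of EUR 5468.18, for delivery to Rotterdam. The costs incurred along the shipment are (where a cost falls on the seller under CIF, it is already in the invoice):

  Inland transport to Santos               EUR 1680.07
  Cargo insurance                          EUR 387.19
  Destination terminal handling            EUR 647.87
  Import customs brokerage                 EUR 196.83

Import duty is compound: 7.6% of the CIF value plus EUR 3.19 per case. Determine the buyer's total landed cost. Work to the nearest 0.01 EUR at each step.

CIF: the seller pays costs through ocean freight and marine insurance to the destination port.
Already in the invoice (seller's account under CIF): inland to port, insurance — exclude.
The CIF price already equals the CIF value: 5468.18
Ad valorem component: 5468.18 × 7.6% = 415.58
Specific component: 218 × 3.19 = 695.42
Import duty = 415.58 + 695.42 = 1111.00
Buyer bears: destination terminal 647.87 + brokerage 196.83 + duty 1111.00 = 1955.70
Landed cost = invoice 5468.18 + 1955.70 = 7423.88

Total landed cost: EUR 7423.88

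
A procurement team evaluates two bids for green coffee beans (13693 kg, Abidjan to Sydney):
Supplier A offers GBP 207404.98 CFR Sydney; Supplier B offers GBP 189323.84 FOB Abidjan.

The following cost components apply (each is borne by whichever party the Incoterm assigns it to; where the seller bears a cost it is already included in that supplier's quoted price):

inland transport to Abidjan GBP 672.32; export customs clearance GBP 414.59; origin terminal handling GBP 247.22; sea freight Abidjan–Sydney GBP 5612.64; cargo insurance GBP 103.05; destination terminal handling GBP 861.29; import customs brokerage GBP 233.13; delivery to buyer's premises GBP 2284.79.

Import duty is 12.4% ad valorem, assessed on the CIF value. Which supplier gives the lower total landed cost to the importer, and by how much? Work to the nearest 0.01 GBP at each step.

Supplier A (CFR):
CIF value = CFR price + insurance = 207404.98 + 103.05 = 207508.03
Import duty = 207508.03 × 12.4% = 25731.00
Buyer bears (A): 103.05 + 861.29 + 233.13 + 2284.79 = 3482.26
Landed cost (A) = invoice 207404.98 + 3482.26 + duty 25731.00 = 236618.24
Supplier B (FOB):
CIF value = FOB price + freight + insurance = 189323.84 + 5612.64 + 103.05 = 195039.53
Import duty = 195039.53 × 12.4% = 24184.90
Buyer bears (B): 5612.64 + 103.05 + 861.29 + 233.13 + 2284.79 = 9094.90
Landed cost (B) = invoice 189323.84 + 9094.90 + duty 24184.90 = 222603.64
Difference = |236618.24 − 222603.64| = 14014.60

Supplier B is cheaper by GBP 14014.60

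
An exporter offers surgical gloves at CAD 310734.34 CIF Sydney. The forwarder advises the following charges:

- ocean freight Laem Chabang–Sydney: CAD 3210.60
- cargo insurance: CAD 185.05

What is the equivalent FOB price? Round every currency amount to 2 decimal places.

FOB price: CAD 307338.69

From CIF to FOB, the seller no longer bears: freight, insurance.
FOB price = 310734.34 − 3210.60 − 185.05 = 307338.69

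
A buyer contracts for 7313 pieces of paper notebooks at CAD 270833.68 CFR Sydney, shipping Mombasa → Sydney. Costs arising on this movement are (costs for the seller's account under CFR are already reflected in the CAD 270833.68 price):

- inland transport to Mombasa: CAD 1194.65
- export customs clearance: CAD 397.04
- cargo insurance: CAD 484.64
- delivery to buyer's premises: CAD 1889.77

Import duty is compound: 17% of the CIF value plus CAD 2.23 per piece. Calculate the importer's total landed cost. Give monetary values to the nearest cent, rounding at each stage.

Total landed cost: CAD 335640.19

CFR: the seller pays costs through ocean freight to the destination port, but not insurance.
Already in the invoice (seller's account under CFR): inland to port, export clearance — exclude.
CIF value = CFR price + insurance = 270833.68 + 484.64 = 271318.32
Ad valorem component: 271318.32 × 17% = 46124.11
Specific component: 7313 × 2.23 = 16307.99
Import duty = 46124.11 + 16307.99 = 62432.10
Buyer bears: insurance 484.64 + delivery 1889.77 + duty 62432.10 = 64806.51
Landed cost = invoice 270833.68 + 64806.51 = 335640.19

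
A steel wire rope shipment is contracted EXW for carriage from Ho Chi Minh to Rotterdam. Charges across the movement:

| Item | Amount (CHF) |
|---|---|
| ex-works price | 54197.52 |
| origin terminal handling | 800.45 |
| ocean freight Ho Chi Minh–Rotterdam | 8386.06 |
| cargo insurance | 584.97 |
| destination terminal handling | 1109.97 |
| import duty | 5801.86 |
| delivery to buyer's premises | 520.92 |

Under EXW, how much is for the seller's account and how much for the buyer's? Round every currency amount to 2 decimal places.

Seller: CHF 54197.52; buyer: CHF 17204.23

EXW: the seller makes goods available at their premises; the buyer bears all onward costs.
Seller's account: goods 54197.52 = 54197.52
Buyer's account: origin terminal 800.45 + freight 8386.06 + insurance 584.97 + destination terminal 1109.97 + duty 5801.86 + delivery 520.92 = 17204.23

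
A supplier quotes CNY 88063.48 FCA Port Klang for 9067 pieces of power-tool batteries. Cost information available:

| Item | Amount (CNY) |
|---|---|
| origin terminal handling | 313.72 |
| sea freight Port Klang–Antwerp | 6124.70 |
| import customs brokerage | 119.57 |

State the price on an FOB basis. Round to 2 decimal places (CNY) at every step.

Not relevant to the conversion: freight, brokerage — on the buyer under both terms; not part of either seller's price.
From FCA to FOB, the seller additionally bears: origin terminal.
FOB price = 88063.48 + 313.72 = 88377.20

FOB price: CNY 88377.20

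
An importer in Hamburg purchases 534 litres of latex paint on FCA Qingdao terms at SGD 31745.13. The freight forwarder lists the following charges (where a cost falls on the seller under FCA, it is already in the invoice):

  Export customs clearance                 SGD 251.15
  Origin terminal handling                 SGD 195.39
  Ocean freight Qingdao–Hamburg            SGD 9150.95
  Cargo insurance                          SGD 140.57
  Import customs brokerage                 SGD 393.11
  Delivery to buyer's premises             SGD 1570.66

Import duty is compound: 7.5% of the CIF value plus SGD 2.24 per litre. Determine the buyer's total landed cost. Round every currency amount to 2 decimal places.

FCA: the seller delivers export-cleared goods to the carrier; the buyer bears costs from that point.
Already in the invoice (seller's account under FCA): export clearance — exclude.
CIF value = FCA price + origin terminal + freight + insurance = 31745.13 + 195.39 + 9150.95 + 140.57 = 41232.04
Ad valorem component: 41232.04 × 7.5% = 3092.40
Specific component: 534 × 2.24 = 1196.16
Import duty = 3092.40 + 1196.16 = 4288.56
Buyer bears: origin terminal 195.39 + freight 9150.95 + insurance 140.57 + brokerage 393.11 + delivery 1570.66 + duty 4288.56 = 15739.24
Landed cost = invoice 31745.13 + 15739.24 = 47484.37

Total landed cost: SGD 47484.37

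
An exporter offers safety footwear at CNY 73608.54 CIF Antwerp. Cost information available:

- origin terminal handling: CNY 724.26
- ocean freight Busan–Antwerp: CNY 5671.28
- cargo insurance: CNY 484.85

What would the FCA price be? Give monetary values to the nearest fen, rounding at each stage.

FCA price: CNY 66728.15

From CIF to FCA, the seller no longer bears: origin terminal, freight, insurance.
FCA price = 73608.54 − 724.26 − 5671.28 − 484.85 = 66728.15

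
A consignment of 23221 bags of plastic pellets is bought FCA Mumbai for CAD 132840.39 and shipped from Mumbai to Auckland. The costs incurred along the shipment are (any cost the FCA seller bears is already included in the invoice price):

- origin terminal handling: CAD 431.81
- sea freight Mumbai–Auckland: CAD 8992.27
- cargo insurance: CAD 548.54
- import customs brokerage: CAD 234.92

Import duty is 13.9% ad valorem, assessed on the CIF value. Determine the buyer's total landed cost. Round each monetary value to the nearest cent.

FCA: the seller delivers export-cleared goods to the carrier; the buyer bears costs from that point.
CIF value = FCA price + origin terminal + freight + insurance = 132840.39 + 431.81 + 8992.27 + 548.54 = 142813.01
Import duty = 142813.01 × 13.9% = 19851.01
Buyer bears: origin terminal 431.81 + freight 8992.27 + insurance 548.54 + brokerage 234.92 + duty 19851.01 = 30058.55
Landed cost = invoice 132840.39 + 30058.55 = 162898.94

Total landed cost: CAD 162898.94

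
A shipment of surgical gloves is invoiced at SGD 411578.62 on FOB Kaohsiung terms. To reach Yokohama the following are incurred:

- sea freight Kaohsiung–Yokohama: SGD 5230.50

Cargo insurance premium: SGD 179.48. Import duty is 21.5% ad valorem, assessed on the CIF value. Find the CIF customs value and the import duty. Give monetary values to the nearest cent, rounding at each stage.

CIF value: SGD 416988.60; import duty: SGD 89652.55

CIF = FOB price + freight + insurance
CIF = 411578.62 + 5230.50 + 179.48 = 416988.60
Import duty = 416988.60 × 21.5% = 89652.55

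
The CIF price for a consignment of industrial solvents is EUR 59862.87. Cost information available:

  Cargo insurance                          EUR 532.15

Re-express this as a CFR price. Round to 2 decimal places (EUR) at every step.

From CIF to CFR, the seller no longer bears: insurance.
CFR price = 59862.87 − 532.15 = 59330.72

CFR price: EUR 59330.72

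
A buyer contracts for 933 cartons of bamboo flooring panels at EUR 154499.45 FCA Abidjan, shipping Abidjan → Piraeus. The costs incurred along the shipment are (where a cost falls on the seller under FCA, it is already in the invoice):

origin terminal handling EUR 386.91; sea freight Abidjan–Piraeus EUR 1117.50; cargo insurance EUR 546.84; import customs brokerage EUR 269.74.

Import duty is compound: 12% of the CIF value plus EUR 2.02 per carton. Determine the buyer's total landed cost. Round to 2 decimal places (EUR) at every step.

FCA: the seller delivers export-cleared goods to the carrier; the buyer bears costs from that point.
CIF value = FCA price + origin terminal + freight + insurance = 154499.45 + 386.91 + 1117.50 + 546.84 = 156550.70
Ad valorem component: 156550.70 × 12% = 18786.08
Specific component: 933 × 2.02 = 1884.66
Import duty = 18786.08 + 1884.66 = 20670.74
Buyer bears: origin terminal 386.91 + freight 1117.50 + insurance 546.84 + brokerage 269.74 + duty 20670.74 = 22991.73
Landed cost = invoice 154499.45 + 22991.73 = 177491.18

Total landed cost: EUR 177491.18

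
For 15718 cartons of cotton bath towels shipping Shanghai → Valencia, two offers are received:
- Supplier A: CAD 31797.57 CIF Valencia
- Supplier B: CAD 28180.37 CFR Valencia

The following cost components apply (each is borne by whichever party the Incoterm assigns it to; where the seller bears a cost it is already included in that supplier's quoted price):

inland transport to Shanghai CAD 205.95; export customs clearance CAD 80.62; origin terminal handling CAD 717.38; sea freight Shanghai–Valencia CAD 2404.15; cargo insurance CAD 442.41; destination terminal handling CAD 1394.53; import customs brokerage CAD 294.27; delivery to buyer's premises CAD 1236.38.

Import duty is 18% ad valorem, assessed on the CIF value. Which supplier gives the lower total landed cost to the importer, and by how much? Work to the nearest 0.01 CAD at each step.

Supplier A (CIF):
The CIF price already equals the CIF value: 31797.57
Import duty = 31797.57 × 18% = 5723.56
Buyer bears (A): 1394.53 + 294.27 + 1236.38 = 2925.18
Landed cost (A) = invoice 31797.57 + 2925.18 + duty 5723.56 = 40446.31
Supplier B (CFR):
CIF value = CFR price + insurance = 28180.37 + 442.41 = 28622.78
Import duty = 28622.78 × 18% = 5152.10
Buyer bears (B): 442.41 + 1394.53 + 294.27 + 1236.38 = 3367.59
Landed cost (B) = invoice 28180.37 + 3367.59 + duty 5152.10 = 36700.06
Difference = |40446.31 − 36700.06| = 3746.25

Supplier B is cheaper by CAD 3746.25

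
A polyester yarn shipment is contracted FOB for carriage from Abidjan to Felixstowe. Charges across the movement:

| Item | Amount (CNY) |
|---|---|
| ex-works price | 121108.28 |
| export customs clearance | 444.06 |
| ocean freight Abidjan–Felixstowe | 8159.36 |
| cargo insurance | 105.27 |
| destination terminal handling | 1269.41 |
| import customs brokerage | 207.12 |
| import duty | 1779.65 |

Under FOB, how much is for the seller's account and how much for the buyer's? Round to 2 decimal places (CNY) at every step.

FOB: the seller bears costs until goods are on board at the origin port; the buyer bears freight, insurance and all costs thereafter.
Seller's account: goods 121108.28 + export clearance 444.06 = 121552.34
Buyer's account: freight 8159.36 + insurance 105.27 + destination terminal 1269.41 + brokerage 207.12 + duty 1779.65 = 11520.81

Seller: CNY 121552.34; buyer: CNY 11520.81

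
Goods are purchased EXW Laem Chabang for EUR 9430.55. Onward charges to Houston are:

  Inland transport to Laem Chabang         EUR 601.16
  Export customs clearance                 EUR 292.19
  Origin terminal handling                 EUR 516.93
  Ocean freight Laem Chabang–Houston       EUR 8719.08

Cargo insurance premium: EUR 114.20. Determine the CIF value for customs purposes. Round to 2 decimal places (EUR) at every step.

CIF = EXW price + pre-shipment costs + freight + insurance
CIF = 9430.55 + 601.16 + 292.19 + 516.93 + 8719.08 + 114.20 = 19674.11

CIF value: EUR 19674.11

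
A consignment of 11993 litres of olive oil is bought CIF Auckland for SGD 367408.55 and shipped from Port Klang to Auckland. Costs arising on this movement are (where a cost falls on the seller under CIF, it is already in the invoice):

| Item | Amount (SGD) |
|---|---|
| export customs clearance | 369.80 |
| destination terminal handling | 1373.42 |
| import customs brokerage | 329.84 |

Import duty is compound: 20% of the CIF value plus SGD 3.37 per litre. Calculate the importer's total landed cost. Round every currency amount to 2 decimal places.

Total landed cost: SGD 483009.93

CIF: the seller pays costs through ocean freight and marine insurance to the destination port.
Already in the invoice (seller's account under CIF): export clearance — exclude.
The CIF price already equals the CIF value: 367408.55
Ad valorem component: 367408.55 × 20% = 73481.71
Specific component: 11993 × 3.37 = 40416.41
Import duty = 73481.71 + 40416.41 = 113898.12
Buyer bears: destination terminal 1373.42 + brokerage 329.84 + duty 113898.12 = 115601.38
Landed cost = invoice 367408.55 + 115601.38 = 483009.93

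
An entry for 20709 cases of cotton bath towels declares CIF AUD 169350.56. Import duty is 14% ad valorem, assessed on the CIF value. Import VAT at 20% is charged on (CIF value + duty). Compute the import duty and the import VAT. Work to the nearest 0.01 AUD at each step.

Import duty: AUD 23709.08; import VAT: AUD 38611.93

Import duty = 169350.56 × 14% = 23709.08
VAT base = CIF + duty = 169350.56 + 23709.08 = 193059.64
Import VAT = 193059.64 × 20% = 38611.93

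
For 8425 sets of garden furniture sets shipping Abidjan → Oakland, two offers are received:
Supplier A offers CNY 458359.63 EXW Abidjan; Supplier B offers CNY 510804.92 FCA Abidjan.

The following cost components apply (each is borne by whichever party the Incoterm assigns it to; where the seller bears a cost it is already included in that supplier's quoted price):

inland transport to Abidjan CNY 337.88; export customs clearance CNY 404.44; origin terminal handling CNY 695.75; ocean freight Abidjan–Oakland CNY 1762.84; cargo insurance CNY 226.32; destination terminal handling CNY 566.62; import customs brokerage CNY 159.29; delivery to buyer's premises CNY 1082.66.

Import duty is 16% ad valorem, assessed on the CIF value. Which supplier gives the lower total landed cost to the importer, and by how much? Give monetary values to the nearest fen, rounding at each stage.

Supplier A (EXW):
CIF value = EXW price + inland to port + export clearance + origin terminal + freight + insurance = 458359.63 + 337.88 + 404.44 + 695.75 + 1762.84 + 226.32 = 461786.86
Import duty = 461786.86 × 16% = 73885.90
Buyer bears (A): 337.88 + 404.44 + 695.75 + 1762.84 + 226.32 + 566.62 + 159.29 + 1082.66 = 5235.80
Landed cost (A) = invoice 458359.63 + 5235.80 + duty 73885.90 = 537481.33
Supplier B (FCA):
CIF value = FCA price + origin terminal + freight + insurance = 510804.92 + 695.75 + 1762.84 + 226.32 = 513489.83
Import duty = 513489.83 × 16% = 82158.37
Buyer bears (B): 695.75 + 1762.84 + 226.32 + 566.62 + 159.29 + 1082.66 = 4493.48
Landed cost (B) = invoice 510804.92 + 4493.48 + duty 82158.37 = 597456.77
Difference = |537481.33 − 597456.77| = 59975.44

Supplier A is cheaper by CNY 59975.44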